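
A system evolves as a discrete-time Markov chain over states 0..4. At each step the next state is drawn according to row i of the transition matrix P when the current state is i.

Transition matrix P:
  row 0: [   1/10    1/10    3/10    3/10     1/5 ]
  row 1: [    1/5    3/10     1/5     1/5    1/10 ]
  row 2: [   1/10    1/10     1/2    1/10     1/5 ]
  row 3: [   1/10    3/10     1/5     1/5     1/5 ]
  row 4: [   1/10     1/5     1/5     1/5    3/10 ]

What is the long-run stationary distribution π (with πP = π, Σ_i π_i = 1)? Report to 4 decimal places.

Balance equations π_j = Σ_i π_i·P[i][j]:
  π_0 = 1/10·π_0 + 1/5·π_1 + 1/10·π_2 + 1/10·π_3 + 1/10·π_4
  π_1 = 1/10·π_0 + 3/10·π_1 + 1/10·π_2 + 3/10·π_3 + 1/5·π_4
  π_2 = 3/10·π_0 + 1/5·π_1 + 1/2·π_2 + 1/5·π_3 + 1/5·π_4
  π_3 = 3/10·π_0 + 1/5·π_1 + 1/10·π_2 + 1/5·π_3 + 1/5·π_4
  normalize: π_0 + π_1 + π_2 + π_3 + π_4 = 1
Solving the linear system gives exactly π = [381/3187, 623/3187, 965/3187, 579/3187, 639/3187].

π = [0.1195, 0.1955, 0.3028, 0.1817, 0.2005]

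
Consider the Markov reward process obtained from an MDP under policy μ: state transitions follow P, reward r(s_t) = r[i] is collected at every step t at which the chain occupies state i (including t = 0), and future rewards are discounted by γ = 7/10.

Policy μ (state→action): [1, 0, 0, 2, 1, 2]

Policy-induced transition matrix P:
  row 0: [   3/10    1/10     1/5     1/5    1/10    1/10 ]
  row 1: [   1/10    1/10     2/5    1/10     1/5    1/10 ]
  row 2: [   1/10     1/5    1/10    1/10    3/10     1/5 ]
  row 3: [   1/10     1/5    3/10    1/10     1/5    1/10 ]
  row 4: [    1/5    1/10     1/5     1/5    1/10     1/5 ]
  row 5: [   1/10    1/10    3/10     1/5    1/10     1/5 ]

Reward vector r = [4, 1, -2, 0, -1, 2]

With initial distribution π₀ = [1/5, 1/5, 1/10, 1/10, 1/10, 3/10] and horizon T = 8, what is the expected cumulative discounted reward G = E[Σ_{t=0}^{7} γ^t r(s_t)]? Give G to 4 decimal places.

t=0: π = [0.2000, 0.2000, 0.1000, 0.1000, 0.1000, 0.3000], E[r] = 1.3000, γ^t·E[r] = 1.300000, running G = 1.300000
t=1: π = [0.1500, 0.1200, 0.2700, 0.1600, 0.1500, 0.1500], E[r] = 0.3300, γ^t·E[r] = 0.231000, running G = 1.531000
t=2: π = [0.1450, 0.1430, 0.2280, 0.1450, 0.1820, 0.1570], E[r] = 0.3990, γ^t·E[r] = 0.195510, running G = 1.726510
t=3: π = [0.1472, 0.1373, 0.2360, 0.1484, 0.1744, 0.1567], E[r] = 0.3931, γ^t·E[r] = 0.134833, running G = 1.861343
t=4: π = [0.1469, 0.1384, 0.2344, 0.1478, 0.1758, 0.1567], E[r] = 0.3949, γ^t·E[r] = 0.094808, running G = 1.956152
t=5: π = [0.1470, 0.1382, 0.2347, 0.1479, 0.1755, 0.1567], E[r] = 0.3945, γ^t·E[r] = 0.066302, running G = 2.022454
t=6: π = [0.1469, 0.1383, 0.2346, 0.1479, 0.1756, 0.1567], E[r] = 0.3946, γ^t·E[r] = 0.046422, running G = 2.068875
t=7: π = [0.1469, 0.1383, 0.2346, 0.1479, 0.1755, 0.1567], E[r] = 0.3946, γ^t·E[r] = 0.032494, running G = 2.101369

G = 2.1014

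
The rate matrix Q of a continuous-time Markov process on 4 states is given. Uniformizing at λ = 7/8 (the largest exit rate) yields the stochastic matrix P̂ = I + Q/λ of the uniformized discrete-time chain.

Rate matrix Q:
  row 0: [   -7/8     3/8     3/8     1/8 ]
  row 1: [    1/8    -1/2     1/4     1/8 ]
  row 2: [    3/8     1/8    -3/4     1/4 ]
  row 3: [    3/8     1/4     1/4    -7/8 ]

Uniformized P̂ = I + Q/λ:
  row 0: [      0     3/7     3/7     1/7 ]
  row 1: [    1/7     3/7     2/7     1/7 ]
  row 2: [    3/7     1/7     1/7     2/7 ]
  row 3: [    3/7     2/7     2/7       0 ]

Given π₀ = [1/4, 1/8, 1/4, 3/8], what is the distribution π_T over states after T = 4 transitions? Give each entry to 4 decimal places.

π = [0.2331, 0.3268, 0.2806, 0.1595]

t=0: π = [0.2500, 0.1250, 0.2500, 0.3750]
t=1: π = [0.2857, 0.3036, 0.2857, 0.1250]
t=2: π = [0.2194, 0.3291, 0.2857, 0.1658]
t=3: π = [0.2405, 0.3233, 0.2762, 0.1600]
t=4: π = [0.2331, 0.3268, 0.2806, 0.1595]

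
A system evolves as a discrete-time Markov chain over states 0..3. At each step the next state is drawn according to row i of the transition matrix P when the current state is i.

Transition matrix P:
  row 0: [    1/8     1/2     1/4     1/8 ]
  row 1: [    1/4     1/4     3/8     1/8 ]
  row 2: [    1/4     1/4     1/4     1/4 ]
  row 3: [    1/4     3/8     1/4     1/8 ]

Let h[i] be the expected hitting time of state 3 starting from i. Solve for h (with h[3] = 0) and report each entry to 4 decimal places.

First-step conditioning: h[3] = 0; for i ≠ 3, h[i] = 1 + Σ_k P[i][k]·h[k].
  h[0] = 1 + 1/8·h[0] + 1/2·h[1] + 1/4·h[2]
  h[1] = 1 + 1/4·h[0] + 1/4·h[1] + 3/8·h[2]
  h[2] = 1 + 1/4·h[0] + 1/4·h[1] + 1/4·h[2]
Solving the 3×3 linear system over states ≠ 3 gives exactly h = [328/53, 324/53, 288/53, 0] (h[3] = 0 is the target).

h = [6.1887, 6.1132, 5.4340, 0.0000]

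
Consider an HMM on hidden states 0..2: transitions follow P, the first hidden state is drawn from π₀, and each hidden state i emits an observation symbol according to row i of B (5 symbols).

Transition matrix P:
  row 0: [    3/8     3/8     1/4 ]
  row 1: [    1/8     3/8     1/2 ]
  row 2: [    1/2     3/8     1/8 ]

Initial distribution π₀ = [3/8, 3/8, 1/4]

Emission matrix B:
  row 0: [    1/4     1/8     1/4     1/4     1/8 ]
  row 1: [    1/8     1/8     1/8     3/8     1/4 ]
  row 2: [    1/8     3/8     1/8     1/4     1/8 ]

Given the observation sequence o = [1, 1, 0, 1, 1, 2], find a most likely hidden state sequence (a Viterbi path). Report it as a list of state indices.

t=0: δ = [4.688e-02, 4.688e-02, 9.375e-02]  (obs o_0=1)
t=1: δ = [5.859e-03, 4.395e-03, 8.789e-03]  ψ = [2, 2, 1]  (obs o_1=1)
t=2: δ = [1.099e-03, 4.120e-04, 2.747e-04]  ψ = [2, 2, 1]  (obs o_2=0)
t=3: δ = [5.150e-05, 5.150e-05, 1.030e-04]  ψ = [0, 0, 0]  (obs o_3=1)
t=4: δ = [6.437e-06, 4.828e-06, 9.656e-06]  ψ = [2, 2, 1]  (obs o_4=1)
t=5: δ = [1.207e-06, 4.526e-07, 3.017e-07]  ψ = [2, 2, 1]  (obs o_5=2)
backtrack: best end state = 0; path = [1, 2, 0, 1, 2, 0]

path = [1, 2, 0, 1, 2, 0]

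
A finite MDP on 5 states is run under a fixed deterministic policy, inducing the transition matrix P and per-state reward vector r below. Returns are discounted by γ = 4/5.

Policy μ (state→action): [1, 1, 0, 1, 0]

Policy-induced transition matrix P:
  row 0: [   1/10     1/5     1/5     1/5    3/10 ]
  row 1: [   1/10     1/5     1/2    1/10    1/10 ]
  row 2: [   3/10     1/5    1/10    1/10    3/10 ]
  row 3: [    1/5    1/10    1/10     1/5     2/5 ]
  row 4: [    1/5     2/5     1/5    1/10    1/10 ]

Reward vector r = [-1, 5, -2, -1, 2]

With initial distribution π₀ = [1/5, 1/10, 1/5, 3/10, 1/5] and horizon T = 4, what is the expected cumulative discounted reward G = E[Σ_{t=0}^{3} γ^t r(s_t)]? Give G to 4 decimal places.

t=0: π = [0.2000, 0.1000, 0.2000, 0.3000, 0.2000], E[r] = 0.0000, γ^t·E[r] = 0.000000, running G = 0.000000
t=1: π = [0.1900, 0.2100, 0.1800, 0.1500, 0.2700], E[r] = 0.8900, γ^t·E[r] = 0.712000, running G = 0.712000
t=2: π = [0.1780, 0.2390, 0.2300, 0.1340, 0.2190], E[r] = 0.8610, γ^t·E[r] = 0.551040, running G = 1.263040
t=3: π = [0.1813, 0.2304, 0.2353, 0.1312, 0.2218], E[r] = 0.8125, γ^t·E[r] = 0.416000, running G = 1.679040

G = 1.6790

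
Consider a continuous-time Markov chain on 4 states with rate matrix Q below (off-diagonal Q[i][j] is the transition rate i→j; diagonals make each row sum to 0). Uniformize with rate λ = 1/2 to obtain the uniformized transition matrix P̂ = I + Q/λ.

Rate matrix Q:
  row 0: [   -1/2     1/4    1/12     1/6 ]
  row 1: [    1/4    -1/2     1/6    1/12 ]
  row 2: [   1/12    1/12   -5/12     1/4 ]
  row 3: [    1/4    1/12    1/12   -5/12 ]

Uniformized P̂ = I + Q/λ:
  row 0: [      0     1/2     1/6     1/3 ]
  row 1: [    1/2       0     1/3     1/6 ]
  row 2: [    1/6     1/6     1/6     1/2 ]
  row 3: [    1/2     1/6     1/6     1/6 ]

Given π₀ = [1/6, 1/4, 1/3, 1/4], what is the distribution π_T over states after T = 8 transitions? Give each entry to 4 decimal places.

t=0: π = [0.1667, 0.2500, 0.3333, 0.2500]
t=1: π = [0.3056, 0.1806, 0.2083, 0.3056]
t=2: π = [0.2778, 0.2384, 0.1968, 0.2870]
t=3: π = [0.2955, 0.2195, 0.2064, 0.2785]
t=4: π = [0.2834, 0.2286, 0.2033, 0.2847]
t=5: π = [0.2905, 0.2230, 0.2048, 0.2817]
t=6: π = [0.2865, 0.2263, 0.2038, 0.2833]
t=7: π = [0.2888, 0.2244, 0.2044, 0.2824]
t=8: π = [0.2875, 0.2255, 0.2041, 0.2829]

π = [0.2875, 0.2255, 0.2041, 0.2829]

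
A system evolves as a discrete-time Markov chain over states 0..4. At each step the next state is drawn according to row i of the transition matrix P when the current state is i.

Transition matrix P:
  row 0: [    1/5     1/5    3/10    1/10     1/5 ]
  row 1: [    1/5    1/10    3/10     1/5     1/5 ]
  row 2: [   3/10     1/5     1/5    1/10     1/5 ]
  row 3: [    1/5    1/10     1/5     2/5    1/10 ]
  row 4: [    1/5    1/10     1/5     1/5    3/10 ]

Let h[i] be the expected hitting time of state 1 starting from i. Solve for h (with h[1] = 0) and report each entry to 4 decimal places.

First-step conditioning: h[1] = 0; for i ≠ 1, h[i] = 1 + Σ_k P[i][k]·h[k].
  h[0] = 1 + 1/5·h[0] + 3/10·h[2] + 1/10·h[3] + 1/5·h[4]
  h[2] = 1 + 3/10·h[0] + 1/5·h[2] + 1/10·h[3] + 1/5·h[4]
  h[3] = 1 + 1/5·h[0] + 1/5·h[2] + 2/5·h[3] + 1/10·h[4]
  h[4] = 1 + 1/5·h[0] + 1/5·h[2] + 1/5·h[3] + 3/10·h[4]
Solving the 4×4 linear system over states ≠ 1 gives exactly h = [80/13, 0, 80/13, 90/13, 90/13] (h[1] = 0 is the target).

h = [6.1538, 0.0000, 6.1538, 6.9231, 6.9231]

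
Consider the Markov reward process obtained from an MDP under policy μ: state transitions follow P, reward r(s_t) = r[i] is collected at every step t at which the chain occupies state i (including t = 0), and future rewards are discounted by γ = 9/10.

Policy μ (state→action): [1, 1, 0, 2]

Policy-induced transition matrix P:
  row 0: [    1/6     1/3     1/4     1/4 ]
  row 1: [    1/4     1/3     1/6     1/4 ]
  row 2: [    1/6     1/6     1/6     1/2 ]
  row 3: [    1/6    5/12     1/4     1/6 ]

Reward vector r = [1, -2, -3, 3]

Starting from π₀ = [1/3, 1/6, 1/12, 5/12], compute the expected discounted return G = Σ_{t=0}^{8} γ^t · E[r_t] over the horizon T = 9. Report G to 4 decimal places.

t=0: π = [0.3333, 0.1667, 0.0833, 0.4167], E[r] = 1.0000, γ^t·E[r] = 1.000000, running G = 1.000000
t=1: π = [0.1806, 0.3542, 0.2292, 0.2361], E[r] = -0.5069, γ^t·E[r] = -0.456250, running G = 0.543750
t=2: π = [0.1962, 0.3148, 0.2014, 0.2876], E[r] = -0.1748, γ^t·E[r] = -0.141563, running G = 0.402188
t=3: π = [0.1929, 0.3237, 0.2070, 0.2764], E[r] = -0.2464, γ^t·E[r] = -0.179613, running G = 0.222574
t=4: π = [0.1936, 0.3219, 0.2058, 0.2787], E[r] = -0.2313, γ^t·E[r] = -0.151735, running G = 0.070839
t=5: π = [0.1935, 0.3223, 0.2060, 0.2782], E[r] = -0.2345, γ^t·E[r] = -0.138456, running G = -0.067617
t=6: π = [0.1935, 0.3222, 0.2060, 0.2783], E[r] = -0.2338, γ^t·E[r] = -0.124249, running G = -0.191866
t=7: π = [0.1935, 0.3222, 0.2060, 0.2783], E[r] = -0.2339, γ^t·E[r] = -0.111893, running G = -0.303759
t=8: π = [0.1935, 0.3222, 0.2060, 0.2783], E[r] = -0.2339, γ^t·E[r] = -0.100691, running G = -0.404450

G = -0.4044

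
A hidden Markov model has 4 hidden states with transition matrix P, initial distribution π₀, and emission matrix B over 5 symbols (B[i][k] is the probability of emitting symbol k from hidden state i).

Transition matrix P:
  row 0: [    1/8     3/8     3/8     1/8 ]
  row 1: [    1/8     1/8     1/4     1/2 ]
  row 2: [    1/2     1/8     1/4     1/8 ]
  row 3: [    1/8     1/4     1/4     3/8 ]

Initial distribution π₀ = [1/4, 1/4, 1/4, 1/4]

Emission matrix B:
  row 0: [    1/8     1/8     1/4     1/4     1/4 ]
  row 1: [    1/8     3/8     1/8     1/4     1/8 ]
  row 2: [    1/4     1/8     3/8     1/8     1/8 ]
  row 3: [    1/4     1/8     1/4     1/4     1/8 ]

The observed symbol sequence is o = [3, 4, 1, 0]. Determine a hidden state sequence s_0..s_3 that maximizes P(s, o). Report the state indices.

t=0: δ = [6.250e-02, 6.250e-02, 3.125e-02, 6.250e-02]  (obs o_0=3)
t=1: δ = [3.906e-03, 2.930e-03, 2.930e-03, 3.906e-03]  ψ = [2, 0, 0, 1]  (obs o_1=4)
t=2: δ = [1.831e-04, 5.493e-04, 1.831e-04, 1.831e-04]  ψ = [2, 0, 0, 1]  (obs o_2=1)
t=3: δ = [1.144e-05, 8.583e-06, 3.433e-05, 6.866e-05]  ψ = [2, 0, 1, 1]  (obs o_3=0)
backtrack: best end state = 3; path = [2, 0, 1, 3]

path = [2, 0, 1, 3]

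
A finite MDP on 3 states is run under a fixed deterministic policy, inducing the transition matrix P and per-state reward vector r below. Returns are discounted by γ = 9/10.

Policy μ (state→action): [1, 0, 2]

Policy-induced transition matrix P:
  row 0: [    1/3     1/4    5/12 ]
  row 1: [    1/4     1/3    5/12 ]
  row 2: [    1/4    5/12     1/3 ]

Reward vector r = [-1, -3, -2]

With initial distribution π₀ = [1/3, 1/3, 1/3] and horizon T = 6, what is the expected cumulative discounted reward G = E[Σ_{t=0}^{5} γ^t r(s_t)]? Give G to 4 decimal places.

t=0: π = [0.3333, 0.3333, 0.3333], E[r] = -2.0000, γ^t·E[r] = -2.000000, running G = -2.000000
t=1: π = [0.2778, 0.3333, 0.3889], E[r] = -2.0556, γ^t·E[r] = -1.850000, running G = -3.850000
t=2: π = [0.2731, 0.3426, 0.3843], E[r] = -2.0694, γ^t·E[r] = -1.676250, running G = -5.526250
t=3: π = [0.2728, 0.3426, 0.3846], E[r] = -2.0698, γ^t·E[r] = -1.508906, running G = -7.035156
t=4: π = [0.2727, 0.3427, 0.3846], E[r] = -2.0699, γ^t·E[r] = -1.358079, running G = -8.393235
t=5: π = [0.2727, 0.3427, 0.3846], E[r] = -2.0699, γ^t·E[r] = -1.222273, running G = -9.615508

G = -9.6155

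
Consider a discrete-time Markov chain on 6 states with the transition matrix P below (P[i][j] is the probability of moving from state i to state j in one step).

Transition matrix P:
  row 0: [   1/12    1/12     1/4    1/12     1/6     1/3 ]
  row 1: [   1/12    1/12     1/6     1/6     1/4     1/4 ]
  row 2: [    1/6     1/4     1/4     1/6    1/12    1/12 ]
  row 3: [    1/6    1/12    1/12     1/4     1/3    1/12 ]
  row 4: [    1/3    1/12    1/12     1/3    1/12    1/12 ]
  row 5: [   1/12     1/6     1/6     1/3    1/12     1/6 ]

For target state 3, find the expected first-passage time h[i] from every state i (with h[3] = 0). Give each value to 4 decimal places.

First-step conditioning: h[3] = 0; for i ≠ 3, h[i] = 1 + Σ_k P[i][k]·h[k].
  h[0] = 1 + 1/12·h[0] + 1/12·h[1] + 1/4·h[2] + 1/6·h[4] + 1/3·h[5]
  h[1] = 1 + 1/12·h[0] + 1/12·h[1] + 1/6·h[2] + 1/4·h[4] + 1/4·h[5]
  h[2] = 1 + 1/6·h[0] + 1/4·h[1] + 1/4·h[2] + 1/12·h[4] + 1/12·h[5]
  h[4] = 1 + 1/3·h[0] + 1/12·h[1] + 1/12·h[2] + 1/12·h[4] + 1/12·h[5]
  h[5] = 1 + 1/12·h[0] + 1/6·h[1] + 1/6·h[2] + 1/12·h[4] + 1/6·h[5]
Solving the 5×5 linear system over states ≠ 3 gives exactly h = [76842/15029, 70800/15029, 74514/15029, 0, 63102/15029, 61092/15029] (h[3] = 0 is the target).

h = [5.1129, 4.7109, 4.9580, 0.0000, 4.1987, 4.0649]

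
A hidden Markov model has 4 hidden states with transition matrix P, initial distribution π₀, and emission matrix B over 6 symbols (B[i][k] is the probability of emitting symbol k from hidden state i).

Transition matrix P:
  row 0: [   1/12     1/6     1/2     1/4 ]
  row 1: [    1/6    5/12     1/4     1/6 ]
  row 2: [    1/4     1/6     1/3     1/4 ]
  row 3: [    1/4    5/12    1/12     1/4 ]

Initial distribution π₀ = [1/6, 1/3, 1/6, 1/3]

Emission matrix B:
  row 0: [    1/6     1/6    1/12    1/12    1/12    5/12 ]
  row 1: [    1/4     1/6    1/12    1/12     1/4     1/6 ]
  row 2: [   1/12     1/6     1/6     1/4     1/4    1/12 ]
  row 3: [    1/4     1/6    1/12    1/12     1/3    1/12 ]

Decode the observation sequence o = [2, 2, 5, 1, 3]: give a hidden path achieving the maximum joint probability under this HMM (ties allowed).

t=0: δ = [1.389e-02, 2.778e-02, 2.778e-02, 2.778e-02]  (obs o_0=2)
t=1: δ = [5.787e-04, 9.645e-04, 1.543e-03, 5.787e-04]  ψ = [2, 1, 2, 2]  (obs o_1=2)
t=2: δ = [1.608e-04, 6.698e-05, 4.287e-05, 3.215e-05]  ψ = [2, 1, 2, 2]  (obs o_2=5)
t=3: δ = [2.233e-06, 4.651e-06, 1.340e-05, 6.698e-06]  ψ = [0, 1, 0, 0]  (obs o_3=1)
t=4: δ = [2.791e-07, 2.326e-07, 1.116e-06, 2.791e-07]  ψ = [2, 3, 2, 2]  (obs o_4=3)
backtrack: best end state = 2; path = [2, 2, 0, 2, 2]

path = [2, 2, 0, 2, 2]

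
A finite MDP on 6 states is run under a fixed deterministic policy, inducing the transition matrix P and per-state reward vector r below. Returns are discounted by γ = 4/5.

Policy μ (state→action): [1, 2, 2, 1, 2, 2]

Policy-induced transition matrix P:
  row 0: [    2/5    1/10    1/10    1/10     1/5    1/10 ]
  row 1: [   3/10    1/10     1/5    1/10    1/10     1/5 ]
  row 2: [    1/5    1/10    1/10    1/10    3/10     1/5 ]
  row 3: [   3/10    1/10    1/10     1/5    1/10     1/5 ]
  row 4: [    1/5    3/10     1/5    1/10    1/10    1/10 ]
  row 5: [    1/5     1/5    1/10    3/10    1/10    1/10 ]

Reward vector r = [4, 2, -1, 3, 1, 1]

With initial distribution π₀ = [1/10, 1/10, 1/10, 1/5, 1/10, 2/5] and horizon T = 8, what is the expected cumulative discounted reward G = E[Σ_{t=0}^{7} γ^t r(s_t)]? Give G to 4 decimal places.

t=0: π = [0.1000, 0.1000, 0.1000, 0.2000, 0.1000, 0.4000], E[r] = 1.6000, γ^t·E[r] = 1.600000, running G = 1.600000
t=1: π = [0.2500, 0.1600, 0.1200, 0.2000, 0.1300, 0.1400], E[r] = 2.0700, γ^t·E[r] = 1.656000, running G = 3.256000
t=2: π = [0.2860, 0.1400, 0.1290, 0.1480, 0.1490, 0.1480], E[r] = 2.0360, γ^t·E[r] = 1.303040, running G = 4.559040
t=3: π = [0.2860, 0.1446, 0.1289, 0.1444, 0.1544, 0.1417], E[r] = 2.0336, γ^t·E[r] = 1.041203, running G = 5.600243
t=4: π = [0.2861, 0.1451, 0.1299, 0.1428, 0.1544, 0.1418], E[r] = 2.0291, γ^t·E[r] = 0.831123, running G = 6.431367
t=5: π = [0.2860, 0.1451, 0.1299, 0.1426, 0.1546, 0.1418], E[r] = 2.0285, γ^t·E[r] = 0.664682, running G = 7.096049
t=6: π = [0.2860, 0.1451, 0.1300, 0.1426, 0.1546, 0.1418], E[r] = 2.0283, γ^t·E[r] = 0.531710, running G = 7.627759
t=7: π = [0.2860, 0.1451, 0.1300, 0.1426, 0.1546, 0.1418], E[r] = 2.0283, γ^t·E[r] = 0.425362, running G = 8.053121

G = 8.0531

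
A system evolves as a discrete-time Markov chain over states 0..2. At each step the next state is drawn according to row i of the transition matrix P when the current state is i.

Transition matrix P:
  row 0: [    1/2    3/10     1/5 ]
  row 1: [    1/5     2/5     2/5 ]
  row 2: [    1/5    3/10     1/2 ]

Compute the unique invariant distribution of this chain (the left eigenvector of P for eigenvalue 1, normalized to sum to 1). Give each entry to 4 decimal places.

Balance equations π_j = Σ_i π_i·P[i][j]:
  π_0 = 1/2·π_0 + 1/5·π_1 + 1/5·π_2
  π_1 = 3/10·π_0 + 2/5·π_1 + 3/10·π_2
  normalize: π_0 + π_1 + π_2 = 1
Solving the linear system gives exactly π = [2/7, 1/3, 8/21].

π = [0.2857, 0.3333, 0.3810]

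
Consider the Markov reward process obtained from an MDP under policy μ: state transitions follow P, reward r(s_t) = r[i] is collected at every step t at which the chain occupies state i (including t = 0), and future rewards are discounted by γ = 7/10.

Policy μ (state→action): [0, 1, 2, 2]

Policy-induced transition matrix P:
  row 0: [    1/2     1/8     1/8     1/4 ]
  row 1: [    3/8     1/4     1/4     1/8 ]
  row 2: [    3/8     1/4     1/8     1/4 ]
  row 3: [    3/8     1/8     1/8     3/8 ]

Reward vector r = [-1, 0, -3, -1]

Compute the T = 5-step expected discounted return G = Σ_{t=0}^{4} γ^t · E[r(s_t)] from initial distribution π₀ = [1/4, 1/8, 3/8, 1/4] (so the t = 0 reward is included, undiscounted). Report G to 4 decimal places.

G = -3.6020

t=0: π = [0.2500, 0.1250, 0.3750, 0.2500], E[r] = -1.6250, γ^t·E[r] = -1.625000, running G = -1.625000
t=1: π = [0.4063, 0.1875, 0.1406, 0.2656], E[r] = -1.0938, γ^t·E[r] = -0.765625, running G = -2.390625
t=2: π = [0.4258, 0.1660, 0.1484, 0.2598], E[r] = -1.1309, γ^t·E[r] = -0.554121, running G = -2.944746
t=3: π = [0.4282, 0.1643, 0.1458, 0.2617], E[r] = -1.1272, γ^t·E[r] = -0.386629, running G = -3.331375
t=4: π = [0.4285, 0.1638, 0.1455, 0.2622], E[r] = -1.1273, γ^t·E[r] = -0.270669, running G = -3.602044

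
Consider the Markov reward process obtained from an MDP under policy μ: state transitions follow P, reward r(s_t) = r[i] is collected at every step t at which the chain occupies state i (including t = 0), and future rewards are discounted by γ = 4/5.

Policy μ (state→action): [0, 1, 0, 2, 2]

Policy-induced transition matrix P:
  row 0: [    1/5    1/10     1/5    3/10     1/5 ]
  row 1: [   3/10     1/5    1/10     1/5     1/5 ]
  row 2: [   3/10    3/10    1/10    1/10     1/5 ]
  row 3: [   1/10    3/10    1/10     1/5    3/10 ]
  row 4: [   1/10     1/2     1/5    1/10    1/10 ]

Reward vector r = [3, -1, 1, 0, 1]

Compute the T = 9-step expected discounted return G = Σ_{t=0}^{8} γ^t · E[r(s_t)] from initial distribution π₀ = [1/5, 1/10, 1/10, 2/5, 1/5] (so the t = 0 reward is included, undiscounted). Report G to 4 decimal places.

t=0: π = [0.2000, 0.1000, 0.1000, 0.4000, 0.2000], E[r] = 0.8000, γ^t·E[r] = 0.800000, running G = 0.800000
t=1: π = [0.1600, 0.2900, 0.1400, 0.1900, 0.2200], E[r] = 0.5500, γ^t·E[r] = 0.440000, running G = 1.240000
t=2: π = [0.2020, 0.2830, 0.1380, 0.1800, 0.1970], E[r] = 0.6580, γ^t·E[r] = 0.421120, running G = 1.661120
t=3: π = [0.2044, 0.2707, 0.1399, 0.1867, 0.1983], E[r] = 0.6807, γ^t·E[r] = 0.348518, running G = 2.009638
t=4: π = [0.2026, 0.2717, 0.1403, 0.1866, 0.1988], E[r] = 0.6751, γ^t·E[r] = 0.276513, running G = 2.286151
t=5: π = [0.2027, 0.2721, 0.1401, 0.1863, 0.1988], E[r] = 0.6748, γ^t·E[r] = 0.221115, running G = 2.507266
t=6: π = [0.2027, 0.2720, 0.1401, 0.1864, 0.1988], E[r] = 0.6750, γ^t·E[r] = 0.176951, running G = 2.684217
t=7: π = [0.2027, 0.2720, 0.1401, 0.1864, 0.1988], E[r] = 0.6750, γ^t·E[r] = 0.141560, running G = 2.825777
t=8: π = [0.2027, 0.2720, 0.1401, 0.1864, 0.1988], E[r] = 0.6750, γ^t·E[r] = 0.113246, running G = 2.939023

G = 2.9390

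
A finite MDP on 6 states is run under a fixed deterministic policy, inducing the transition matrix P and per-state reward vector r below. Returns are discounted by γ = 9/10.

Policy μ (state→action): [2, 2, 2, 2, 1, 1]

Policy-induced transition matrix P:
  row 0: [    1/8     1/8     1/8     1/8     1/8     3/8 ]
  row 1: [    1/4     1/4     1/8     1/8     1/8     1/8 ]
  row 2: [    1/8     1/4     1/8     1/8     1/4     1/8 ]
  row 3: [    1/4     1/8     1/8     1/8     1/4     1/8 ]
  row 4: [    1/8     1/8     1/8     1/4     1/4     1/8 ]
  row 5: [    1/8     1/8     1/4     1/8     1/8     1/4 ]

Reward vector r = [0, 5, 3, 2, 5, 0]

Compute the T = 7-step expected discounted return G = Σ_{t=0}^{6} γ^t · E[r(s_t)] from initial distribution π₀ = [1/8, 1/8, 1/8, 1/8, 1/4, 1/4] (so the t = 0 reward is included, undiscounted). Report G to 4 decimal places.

t=0: π = [0.1250, 0.1250, 0.1250, 0.1250, 0.2500, 0.2500], E[r] = 2.5000, γ^t·E[r] = 2.500000, running G = 2.500000
t=1: π = [0.1563, 0.1563, 0.1563, 0.1563, 0.1875, 0.1875], E[r] = 2.5000, γ^t·E[r] = 2.250000, running G = 4.750000
t=2: π = [0.1641, 0.1641, 0.1484, 0.1484, 0.1875, 0.1875], E[r] = 2.5000, γ^t·E[r] = 2.025000, running G = 6.775000
t=3: π = [0.1641, 0.1641, 0.1484, 0.1484, 0.1855, 0.1895], E[r] = 2.4902, γ^t·E[r] = 1.815381, running G = 8.590381
t=4: π = [0.1641, 0.1641, 0.1487, 0.1482, 0.1853, 0.1897], E[r] = 2.4893, γ^t·E[r] = 1.633202, running G = 10.223583
t=5: π = [0.1640, 0.1641, 0.1487, 0.1482, 0.1853, 0.1897], E[r] = 2.4893, γ^t·E[r] = 1.469900, running G = 11.693483
t=6: π = [0.1640, 0.1641, 0.1487, 0.1482, 0.1853, 0.1897], E[r] = 2.4893, γ^t·E[r] = 1.322922, running G = 13.016405

G = 13.0164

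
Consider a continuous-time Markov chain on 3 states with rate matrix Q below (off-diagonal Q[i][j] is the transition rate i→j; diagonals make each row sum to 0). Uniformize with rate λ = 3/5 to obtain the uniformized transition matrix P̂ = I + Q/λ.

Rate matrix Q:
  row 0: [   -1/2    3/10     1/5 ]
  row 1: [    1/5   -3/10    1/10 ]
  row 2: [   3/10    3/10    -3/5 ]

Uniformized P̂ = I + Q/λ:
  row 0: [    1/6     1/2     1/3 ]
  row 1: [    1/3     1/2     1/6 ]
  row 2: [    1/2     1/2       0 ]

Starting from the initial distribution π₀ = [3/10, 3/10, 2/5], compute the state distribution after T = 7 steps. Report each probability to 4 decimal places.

π = [0.3126, 0.5000, 0.1874]

t=0: π = [0.3000, 0.3000, 0.4000]
t=1: π = [0.3500, 0.5000, 0.1500]
t=2: π = [0.3000, 0.5000, 0.2000]
t=3: π = [0.3167, 0.5000, 0.1833]
t=4: π = [0.3111, 0.5000, 0.1889]
t=5: π = [0.3130, 0.5000, 0.1870]
t=6: π = [0.3123, 0.5000, 0.1877]
t=7: π = [0.3126, 0.5000, 0.1874]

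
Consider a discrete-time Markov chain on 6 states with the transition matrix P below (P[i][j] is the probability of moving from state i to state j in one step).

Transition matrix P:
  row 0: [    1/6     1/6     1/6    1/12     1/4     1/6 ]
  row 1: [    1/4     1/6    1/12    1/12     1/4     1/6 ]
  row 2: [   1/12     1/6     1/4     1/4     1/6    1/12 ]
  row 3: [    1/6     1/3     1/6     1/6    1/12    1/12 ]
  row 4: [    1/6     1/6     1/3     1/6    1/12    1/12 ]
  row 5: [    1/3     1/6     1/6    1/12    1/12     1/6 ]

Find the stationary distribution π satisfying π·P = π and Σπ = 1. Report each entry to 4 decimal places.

Balance equations π_j = Σ_i π_i·P[i][j]:
  π_0 = 1/6·π_0 + 1/4·π_1 + 1/12·π_2 + 1/6·π_3 + 1/6·π_4 + 1/3·π_5
  π_1 = 1/6·π_0 + 1/6·π_1 + 1/6·π_2 + 1/3·π_3 + 1/6·π_4 + 1/6·π_5
  π_2 = 1/6·π_0 + 1/12·π_1 + 1/4·π_2 + 1/6·π_3 + 1/3·π_4 + 1/6·π_5
  π_3 = 1/12·π_0 + 1/12·π_1 + 1/4·π_2 + 1/6·π_3 + 1/6·π_4 + 1/12·π_5
  π_4 = 1/4·π_0 + 1/4·π_1 + 1/6·π_2 + 1/12·π_3 + 1/12·π_4 + 1/12·π_5
  normalize: π_0 + π_1 + π_2 + π_3 + π_4 + π_5 = 1
Solving the linear system gives exactly π = [1660/8867, 11803/62069, 12045/62069, 8749/62069, 1440/8867, 7772/62069].

π = [0.1872, 0.1902, 0.1941, 0.1410, 0.1624, 0.1252]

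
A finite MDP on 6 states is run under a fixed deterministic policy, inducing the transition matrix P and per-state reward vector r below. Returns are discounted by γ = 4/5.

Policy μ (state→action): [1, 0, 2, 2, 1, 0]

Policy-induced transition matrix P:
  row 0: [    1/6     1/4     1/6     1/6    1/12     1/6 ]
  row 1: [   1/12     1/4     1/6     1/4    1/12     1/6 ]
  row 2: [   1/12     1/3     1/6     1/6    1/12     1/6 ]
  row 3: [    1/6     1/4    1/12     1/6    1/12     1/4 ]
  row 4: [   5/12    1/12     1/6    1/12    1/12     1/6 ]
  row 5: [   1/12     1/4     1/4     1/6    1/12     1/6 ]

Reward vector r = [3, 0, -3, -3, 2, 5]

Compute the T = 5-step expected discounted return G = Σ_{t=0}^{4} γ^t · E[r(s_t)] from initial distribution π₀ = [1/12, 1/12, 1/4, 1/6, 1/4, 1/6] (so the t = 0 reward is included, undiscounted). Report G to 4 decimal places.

t=0: π = [0.0833, 0.0833, 0.2500, 0.1667, 0.2500, 0.1667], E[r] = 0.3333, γ^t·E[r] = 0.333333, running G = 0.333333
t=1: π = [0.1875, 0.2292, 0.1667, 0.1528, 0.0833, 0.1806], E[r] = 0.6736, γ^t·E[r] = 0.538889, running G = 0.872222
t=2: π = [0.1395, 0.2500, 0.1690, 0.1788, 0.0833, 0.1794], E[r] = 0.4387, γ^t·E[r] = 0.280741, running G = 1.152963
t=3: π = [0.1376, 0.2502, 0.1667, 0.1806, 0.0833, 0.1816], E[r] = 0.4456, γ^t·E[r] = 0.228148, running G = 1.381111
t=4: π = [0.1376, 0.2500, 0.1668, 0.1806, 0.0833, 0.1817], E[r] = 0.4461, γ^t·E[r] = 0.182741, running G = 1.563852

G = 1.5639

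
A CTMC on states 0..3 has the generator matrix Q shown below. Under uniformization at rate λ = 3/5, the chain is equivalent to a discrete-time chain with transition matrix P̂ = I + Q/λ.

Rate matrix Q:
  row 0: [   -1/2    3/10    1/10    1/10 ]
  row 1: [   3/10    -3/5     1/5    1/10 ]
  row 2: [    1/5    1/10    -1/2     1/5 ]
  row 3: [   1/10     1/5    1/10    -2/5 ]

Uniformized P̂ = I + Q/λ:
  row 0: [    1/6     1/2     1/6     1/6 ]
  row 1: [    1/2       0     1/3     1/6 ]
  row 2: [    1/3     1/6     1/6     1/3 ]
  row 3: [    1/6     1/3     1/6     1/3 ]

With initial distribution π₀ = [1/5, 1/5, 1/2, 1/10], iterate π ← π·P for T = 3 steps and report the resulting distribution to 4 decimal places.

π = [0.2940, 0.2514, 0.2134, 0.2412]

t=0: π = [0.2000, 0.2000, 0.5000, 0.1000]
t=1: π = [0.3167, 0.2167, 0.2000, 0.2667]
t=2: π = [0.2722, 0.2806, 0.2028, 0.2444]
t=3: π = [0.2940, 0.2514, 0.2134, 0.2412]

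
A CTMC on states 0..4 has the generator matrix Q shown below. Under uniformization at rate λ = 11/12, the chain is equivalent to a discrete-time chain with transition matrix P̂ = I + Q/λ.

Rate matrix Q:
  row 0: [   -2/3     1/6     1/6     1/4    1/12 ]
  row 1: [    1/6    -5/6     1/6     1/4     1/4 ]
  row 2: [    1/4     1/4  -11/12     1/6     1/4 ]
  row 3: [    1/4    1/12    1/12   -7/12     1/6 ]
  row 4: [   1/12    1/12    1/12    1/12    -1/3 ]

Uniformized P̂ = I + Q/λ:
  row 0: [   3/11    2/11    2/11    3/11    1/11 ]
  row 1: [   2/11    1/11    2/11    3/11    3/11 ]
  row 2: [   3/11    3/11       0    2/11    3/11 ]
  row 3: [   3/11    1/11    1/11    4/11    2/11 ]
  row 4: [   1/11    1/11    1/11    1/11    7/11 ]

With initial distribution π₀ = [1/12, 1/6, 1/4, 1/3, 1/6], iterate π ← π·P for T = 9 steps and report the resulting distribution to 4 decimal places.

π = [0.1992, 0.1292, 0.1107, 0.2210, 0.3400]

t=0: π = [0.0833, 0.1667, 0.2500, 0.3333, 0.1667]
t=1: π = [0.2273, 0.1439, 0.0909, 0.2500, 0.2879]
t=2: π = [0.2073, 0.1281, 0.1164, 0.2348, 0.3134]
t=3: π = [0.2041, 0.1309, 0.1108, 0.2265, 0.3276]
t=4: π = [0.2013, 0.1296, 0.1113, 0.2237, 0.3342]
t=5: π = [0.2002, 0.1294, 0.1109, 0.2222, 0.3373]
t=6: π = [0.1996, 0.1293, 0.1108, 0.2215, 0.3388]
t=7: π = [0.1994, 0.1292, 0.1107, 0.2212, 0.3395]
t=8: π = [0.1993, 0.1292, 0.1107, 0.2210, 0.3398]
t=9: π = [0.1992, 0.1292, 0.1107, 0.2210, 0.3400]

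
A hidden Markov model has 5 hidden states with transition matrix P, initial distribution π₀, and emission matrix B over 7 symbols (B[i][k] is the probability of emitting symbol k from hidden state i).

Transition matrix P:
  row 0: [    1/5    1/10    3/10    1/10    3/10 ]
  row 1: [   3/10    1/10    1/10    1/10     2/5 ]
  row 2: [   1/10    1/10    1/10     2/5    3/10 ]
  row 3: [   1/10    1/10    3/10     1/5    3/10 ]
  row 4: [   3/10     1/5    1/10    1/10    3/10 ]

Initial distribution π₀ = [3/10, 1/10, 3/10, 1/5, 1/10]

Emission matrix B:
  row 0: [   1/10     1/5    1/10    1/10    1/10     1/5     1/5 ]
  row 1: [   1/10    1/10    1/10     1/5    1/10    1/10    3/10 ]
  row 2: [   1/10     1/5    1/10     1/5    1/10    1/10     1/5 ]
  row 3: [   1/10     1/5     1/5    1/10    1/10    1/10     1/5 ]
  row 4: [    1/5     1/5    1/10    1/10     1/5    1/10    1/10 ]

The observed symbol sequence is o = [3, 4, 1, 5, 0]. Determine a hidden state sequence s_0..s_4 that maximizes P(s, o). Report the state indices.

t=0: δ = [3.000e-02, 2.000e-02, 6.000e-02, 2.000e-02, 1.000e-02]  (obs o_0=3)
t=1: δ = [6.000e-04, 6.000e-04, 9.000e-04, 2.400e-03, 3.600e-03]  ψ = [0, 2, 0, 2, 2]  (obs o_1=4)
t=2: δ = [2.160e-04, 7.200e-05, 1.440e-04, 9.600e-05, 2.160e-04]  ψ = [4, 4, 3, 3, 4]  (obs o_2=1)
t=3: δ = [1.296e-05, 4.320e-06, 6.480e-06, 5.760e-06, 6.480e-06]  ψ = [4, 4, 0, 2, 0]  (obs o_3=5)
t=4: δ = [2.592e-07, 1.296e-07, 3.888e-07, 2.592e-07, 7.776e-07]  ψ = [0, 0, 0, 2, 0]  (obs o_4=0)
backtrack: best end state = 4; path = [2, 4, 4, 0, 4]

path = [2, 4, 4, 0, 4]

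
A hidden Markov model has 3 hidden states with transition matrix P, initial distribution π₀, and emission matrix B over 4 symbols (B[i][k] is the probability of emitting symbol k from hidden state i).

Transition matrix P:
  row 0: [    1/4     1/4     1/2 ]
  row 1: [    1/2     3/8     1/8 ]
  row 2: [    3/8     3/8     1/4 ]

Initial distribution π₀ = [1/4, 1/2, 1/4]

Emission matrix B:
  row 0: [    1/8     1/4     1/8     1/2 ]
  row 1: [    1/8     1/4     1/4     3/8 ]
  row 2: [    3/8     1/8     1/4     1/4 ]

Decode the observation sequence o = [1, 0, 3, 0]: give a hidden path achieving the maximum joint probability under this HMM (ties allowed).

t=0: δ = [6.250e-02, 1.250e-01, 3.125e-02]  (obs o_0=1)
t=1: δ = [7.812e-03, 5.859e-03, 1.172e-02]  ψ = [1, 1, 0]  (obs o_1=0)
t=2: δ = [2.197e-03, 1.648e-03, 9.766e-04]  ψ = [2, 2, 0]  (obs o_2=3)
t=3: δ = [1.030e-04, 7.725e-05, 4.120e-04]  ψ = [1, 1, 0]  (obs o_3=0)
backtrack: best end state = 2; path = [0, 2, 0, 2]

path = [0, 2, 0, 2]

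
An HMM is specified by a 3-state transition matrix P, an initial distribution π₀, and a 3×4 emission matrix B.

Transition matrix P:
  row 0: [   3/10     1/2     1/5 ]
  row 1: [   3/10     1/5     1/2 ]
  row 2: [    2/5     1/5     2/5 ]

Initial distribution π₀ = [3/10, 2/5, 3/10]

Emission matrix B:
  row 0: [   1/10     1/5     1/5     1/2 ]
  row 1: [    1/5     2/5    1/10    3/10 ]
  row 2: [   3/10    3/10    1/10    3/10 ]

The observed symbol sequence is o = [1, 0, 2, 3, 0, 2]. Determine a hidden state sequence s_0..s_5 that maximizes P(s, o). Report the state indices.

path = [1, 2, 0, 1, 2, 0]

t=0: δ = [6.000e-02, 1.600e-01, 9.000e-02]  (obs o_0=1)
t=1: δ = [4.800e-03, 6.400e-03, 2.400e-02]  ψ = [1, 1, 1]  (obs o_1=0)
t=2: δ = [1.920e-03, 4.800e-04, 9.600e-04]  ψ = [2, 2, 2]  (obs o_2=2)
t=3: δ = [2.880e-04, 2.880e-04, 1.152e-04]  ψ = [0, 0, 0]  (obs o_3=3)
t=4: δ = [8.640e-06, 2.880e-05, 4.320e-05]  ψ = [0, 0, 1]  (obs o_4=0)
t=5: δ = [3.456e-06, 8.640e-07, 1.728e-06]  ψ = [2, 2, 2]  (obs o_5=2)
backtrack: best end state = 0; path = [1, 2, 0, 1, 2, 0]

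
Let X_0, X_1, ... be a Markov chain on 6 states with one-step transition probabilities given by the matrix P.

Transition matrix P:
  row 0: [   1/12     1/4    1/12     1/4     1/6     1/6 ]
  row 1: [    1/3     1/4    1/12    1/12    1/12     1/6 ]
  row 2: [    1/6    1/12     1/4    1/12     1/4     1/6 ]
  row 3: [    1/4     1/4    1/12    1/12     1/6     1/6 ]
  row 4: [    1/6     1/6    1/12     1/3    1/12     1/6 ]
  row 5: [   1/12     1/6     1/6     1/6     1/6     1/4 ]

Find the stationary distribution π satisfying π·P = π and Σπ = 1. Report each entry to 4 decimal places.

π = [0.1838, 0.2029, 0.1182, 0.1660, 0.1473, 0.1818]

Balance equations π_j = Σ_i π_i·P[i][j]:
  π_0 = 1/12·π_0 + 1/3·π_1 + 1/6·π_2 + 1/4·π_3 + 1/6·π_4 + 1/12·π_5
  π_1 = 1/4·π_0 + 1/4·π_1 + 1/12·π_2 + 1/4·π_3 + 1/6·π_4 + 1/6·π_5
  π_2 = 1/12·π_0 + 1/12·π_1 + 1/4·π_2 + 1/12·π_3 + 1/12·π_4 + 1/6·π_5
  π_3 = 1/4·π_0 + 1/12·π_1 + 1/12·π_2 + 1/12·π_3 + 1/3·π_4 + 1/6·π_5
  π_4 = 1/6·π_0 + 1/12·π_1 + 1/4·π_2 + 1/6·π_3 + 1/12·π_4 + 1/6·π_5
  normalize: π_0 + π_1 + π_2 + π_3 + π_4 + π_5 = 1
Solving the linear system gives exactly π = [21941/119350, 3459/17050, 13/110, 19807/119350, 1256/8525, 2/11].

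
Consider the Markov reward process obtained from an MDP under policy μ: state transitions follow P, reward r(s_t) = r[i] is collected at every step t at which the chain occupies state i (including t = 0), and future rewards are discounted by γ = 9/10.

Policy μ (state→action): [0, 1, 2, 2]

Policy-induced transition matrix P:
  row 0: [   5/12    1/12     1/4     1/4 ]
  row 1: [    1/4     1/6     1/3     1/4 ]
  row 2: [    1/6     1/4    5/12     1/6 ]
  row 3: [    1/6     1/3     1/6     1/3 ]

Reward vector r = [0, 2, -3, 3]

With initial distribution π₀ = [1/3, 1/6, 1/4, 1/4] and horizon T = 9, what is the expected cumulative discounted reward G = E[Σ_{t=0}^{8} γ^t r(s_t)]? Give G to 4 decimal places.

G = 1.7589

t=0: π = [0.3333, 0.1667, 0.2500, 0.2500], E[r] = 0.3333, γ^t·E[r] = 0.333333, running G = 0.333333
t=1: π = [0.2639, 0.2014, 0.2847, 0.2500], E[r] = 0.2986, γ^t·E[r] = 0.268750, running G = 0.602083
t=2: π = [0.2494, 0.2101, 0.2934, 0.2471], E[r] = 0.2813, γ^t·E[r] = 0.227813, running G = 0.829896
t=3: π = [0.2465, 0.2115, 0.2958, 0.2461], E[r] = 0.2740, γ^t·E[r] = 0.199758, running G = 1.029654
t=4: π = [0.2459, 0.2118, 0.2964, 0.2459], E[r] = 0.2719, γ^t·E[r] = 0.178411, running G = 1.208065
t=5: π = [0.2458, 0.2119, 0.2966, 0.2458], E[r] = 0.2714, γ^t·E[r] = 0.160242, running G = 1.368306
t=6: π = [0.2458, 0.2119, 0.2966, 0.2458], E[r] = 0.2712, γ^t·E[r] = 0.144143, running G = 1.512449
t=7: π = [0.2458, 0.2119, 0.2966, 0.2458], E[r] = 0.2712, γ^t·E[r] = 0.129713, running G = 1.642162
t=8: π = [0.2458, 0.2119, 0.2966, 0.2458], E[r] = 0.2712, γ^t·E[r] = 0.116738, running G = 1.758900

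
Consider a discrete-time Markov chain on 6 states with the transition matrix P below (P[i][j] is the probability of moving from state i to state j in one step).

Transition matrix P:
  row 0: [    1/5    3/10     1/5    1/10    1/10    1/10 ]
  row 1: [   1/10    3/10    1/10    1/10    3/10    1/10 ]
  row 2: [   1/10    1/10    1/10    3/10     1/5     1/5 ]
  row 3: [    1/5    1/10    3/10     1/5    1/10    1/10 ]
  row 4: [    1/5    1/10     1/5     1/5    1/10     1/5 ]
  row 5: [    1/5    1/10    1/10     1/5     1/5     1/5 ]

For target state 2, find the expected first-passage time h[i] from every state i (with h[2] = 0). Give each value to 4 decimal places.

First-step conditioning: h[2] = 0; for i ≠ 2, h[i] = 1 + Σ_k P[i][k]·h[k].
  h[0] = 1 + 1/5·h[0] + 3/10·h[1] + 1/10·h[3] + 1/10·h[4] + 1/10·h[5]
  h[1] = 1 + 1/10·h[0] + 3/10·h[1] + 1/10·h[3] + 3/10·h[4] + 1/10·h[5]
  h[3] = 1 + 1/5·h[0] + 1/10·h[1] + 1/5·h[3] + 1/10·h[4] + 1/10·h[5]
  h[4] = 1 + 1/5·h[0] + 1/10·h[1] + 1/5·h[3] + 1/10·h[4] + 1/5·h[5]
  h[5] = 1 + 1/5·h[0] + 1/10·h[1] + 1/5·h[3] + 1/5·h[4] + 1/5·h[5]
Solving the 5×5 linear system over states ≠ 2 gives exactly h = [16820/3027, 18418/3027, 0, 14596/3027, 16400/3027, 18040/3027] (h[2] = 0 is the target).

h = [5.5567, 6.0846, 0.0000, 4.8219, 5.4179, 5.9597]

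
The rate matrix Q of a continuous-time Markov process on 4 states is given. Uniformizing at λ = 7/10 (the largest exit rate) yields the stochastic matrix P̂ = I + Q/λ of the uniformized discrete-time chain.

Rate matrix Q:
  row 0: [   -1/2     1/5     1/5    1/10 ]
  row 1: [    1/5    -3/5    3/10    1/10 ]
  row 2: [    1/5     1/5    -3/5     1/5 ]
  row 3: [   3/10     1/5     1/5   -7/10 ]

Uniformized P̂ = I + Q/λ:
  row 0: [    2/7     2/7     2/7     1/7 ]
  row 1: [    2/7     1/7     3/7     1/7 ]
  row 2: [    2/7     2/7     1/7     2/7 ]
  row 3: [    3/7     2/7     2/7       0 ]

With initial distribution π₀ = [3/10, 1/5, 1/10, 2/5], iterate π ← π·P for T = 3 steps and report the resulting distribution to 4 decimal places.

π = [0.3102, 0.2501, 0.2813, 0.1583]

t=0: π = [0.3000, 0.2000, 0.1000, 0.4000]
t=1: π = [0.3429, 0.2571, 0.3000, 0.1000]
t=2: π = [0.3000, 0.2490, 0.2796, 0.1714]
t=3: π = [0.3102, 0.2501, 0.2813, 0.1583]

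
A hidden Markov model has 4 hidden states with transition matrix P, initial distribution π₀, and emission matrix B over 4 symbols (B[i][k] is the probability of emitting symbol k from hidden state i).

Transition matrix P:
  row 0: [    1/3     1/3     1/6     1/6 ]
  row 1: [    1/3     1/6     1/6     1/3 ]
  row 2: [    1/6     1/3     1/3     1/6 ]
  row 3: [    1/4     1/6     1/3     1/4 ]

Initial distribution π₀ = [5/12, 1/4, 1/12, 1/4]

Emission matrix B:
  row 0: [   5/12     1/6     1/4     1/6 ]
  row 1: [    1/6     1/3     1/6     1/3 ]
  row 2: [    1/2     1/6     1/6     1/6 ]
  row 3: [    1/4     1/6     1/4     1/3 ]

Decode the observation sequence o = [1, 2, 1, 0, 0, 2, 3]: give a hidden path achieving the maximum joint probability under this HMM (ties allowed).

path = [1, 0, 1, 0, 0, 0, 1]

t=0: δ = [6.944e-02, 8.333e-02, 1.389e-02, 4.167e-02]  (obs o_0=1)
t=1: δ = [6.944e-03, 3.858e-03, 2.315e-03, 6.944e-03]  ψ = [1, 0, 1, 1]  (obs o_1=2)
t=2: δ = [3.858e-04, 7.716e-04, 3.858e-04, 2.894e-04]  ψ = [0, 0, 3, 3]  (obs o_2=1)
t=3: δ = [1.072e-04, 2.143e-05, 6.430e-05, 6.430e-05]  ψ = [1, 0, 1, 1]  (obs o_3=0)
t=4: δ = [1.488e-05, 5.954e-06, 1.072e-05, 4.465e-06]  ψ = [0, 0, 2, 0]  (obs o_4=0)
t=5: δ = [1.240e-06, 8.269e-07, 5.954e-07, 6.202e-07]  ψ = [0, 0, 2, 0]  (obs o_5=2)
t=6: δ = [6.891e-08, 1.378e-07, 3.445e-08, 9.188e-08]  ψ = [0, 0, 0, 1]  (obs o_6=3)
backtrack: best end state = 1; path = [1, 0, 1, 0, 0, 0, 1]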